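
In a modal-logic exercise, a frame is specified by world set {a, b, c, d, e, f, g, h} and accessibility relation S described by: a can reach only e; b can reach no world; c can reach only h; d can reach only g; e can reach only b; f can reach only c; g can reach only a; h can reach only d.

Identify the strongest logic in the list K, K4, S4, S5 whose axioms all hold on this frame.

Transitive (axiom 4): no — a S e and e S b, but not a S b.
Reflexive (axiom T): no — a is not related to itself.
Euclidean (axiom 5): no — a S e and a S e, but not e S e.
So F validates K; K4 would additionally require S to be transitive. The strongest is K.

K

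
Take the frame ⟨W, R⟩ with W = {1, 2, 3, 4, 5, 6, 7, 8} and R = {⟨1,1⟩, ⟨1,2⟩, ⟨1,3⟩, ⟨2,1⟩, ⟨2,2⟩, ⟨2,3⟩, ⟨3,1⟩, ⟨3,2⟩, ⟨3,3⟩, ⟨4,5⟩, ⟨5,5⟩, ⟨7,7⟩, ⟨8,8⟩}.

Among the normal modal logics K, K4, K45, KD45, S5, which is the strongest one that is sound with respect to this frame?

Transitive (axiom 4): yes — every two-step R-path is closed by a direct edge.
Euclidean (axiom 5): yes — any two successors of a common world are R-related.
Serial (axiom D): no — 6 has no R-successor.
Reflexive (axiom T): no — 4 is not related to itself.
So F validates K, K4, K45; KD45 would additionally require R to be serial. The strongest is K45.

K45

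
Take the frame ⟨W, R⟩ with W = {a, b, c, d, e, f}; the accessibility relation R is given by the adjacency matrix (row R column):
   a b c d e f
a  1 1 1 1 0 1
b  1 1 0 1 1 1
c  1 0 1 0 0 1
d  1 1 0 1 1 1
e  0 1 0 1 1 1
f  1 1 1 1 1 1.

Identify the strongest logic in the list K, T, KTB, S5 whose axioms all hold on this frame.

KTB

Reflexive (axiom T): yes — every world is R-related to itself.
Symmetric (axiom B): yes — every pair in R has its reverse in R.
Euclidean (axiom 5): no — a R b and a R c, but not b R c.
So F validates K, T, KTB; S5 would additionally require R to be Euclidean. The strongest is KTB.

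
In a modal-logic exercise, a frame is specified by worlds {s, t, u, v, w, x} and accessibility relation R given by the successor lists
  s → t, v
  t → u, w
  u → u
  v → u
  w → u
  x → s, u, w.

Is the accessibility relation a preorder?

No

Reflexive: no — s is not related to itself.
Transitive: no — s R t and t R u, but not s R u.
So R is not a preorder.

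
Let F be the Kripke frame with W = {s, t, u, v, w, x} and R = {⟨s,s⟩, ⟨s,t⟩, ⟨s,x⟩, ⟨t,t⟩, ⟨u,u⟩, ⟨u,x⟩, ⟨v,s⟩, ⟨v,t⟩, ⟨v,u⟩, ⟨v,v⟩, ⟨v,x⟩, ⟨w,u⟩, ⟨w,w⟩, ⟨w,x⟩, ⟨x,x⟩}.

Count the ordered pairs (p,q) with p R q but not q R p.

Enumerating: (s,t), (s,x), (u,x), (v,s), (v,t), (v,u), (v,x), (w,u), (w,x).

9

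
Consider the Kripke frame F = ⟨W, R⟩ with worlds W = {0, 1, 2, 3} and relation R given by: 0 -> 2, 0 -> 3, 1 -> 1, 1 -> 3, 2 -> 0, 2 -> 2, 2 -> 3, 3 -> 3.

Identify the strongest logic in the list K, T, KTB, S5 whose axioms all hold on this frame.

K

Reflexive (axiom T): no — 0 is not related to itself.
Symmetric (axiom B): no — 0 R 3 but not 3 R 0.
Euclidean (axiom 5): no — 0 R 3 and 0 R 2, but not 3 R 2.
So F validates K; T would additionally require R to be reflexive. The strongest is K.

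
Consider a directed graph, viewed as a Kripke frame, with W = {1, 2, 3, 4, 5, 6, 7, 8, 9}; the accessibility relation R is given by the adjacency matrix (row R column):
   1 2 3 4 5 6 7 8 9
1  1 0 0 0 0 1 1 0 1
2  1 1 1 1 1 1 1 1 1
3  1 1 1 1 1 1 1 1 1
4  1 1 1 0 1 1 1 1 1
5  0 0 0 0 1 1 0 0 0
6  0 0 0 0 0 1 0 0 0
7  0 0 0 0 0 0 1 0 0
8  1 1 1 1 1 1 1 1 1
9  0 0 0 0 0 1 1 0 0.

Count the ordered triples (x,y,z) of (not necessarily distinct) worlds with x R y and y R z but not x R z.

3

Enumerating: (4,2,4), (4,3,4), (4,8,4).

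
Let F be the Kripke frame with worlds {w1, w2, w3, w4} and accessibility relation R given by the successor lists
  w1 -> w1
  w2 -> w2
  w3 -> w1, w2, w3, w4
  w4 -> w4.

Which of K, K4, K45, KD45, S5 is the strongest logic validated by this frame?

K4

Transitive (axiom 4): yes — every two-step R-path is closed by a direct edge.
Euclidean (axiom 5): no — w3 R w1 and w3 R w2, but not w1 R w2.
Serial (axiom D): yes — every world has a successor (e.g. w1 R w1).
Reflexive (axiom T): yes — every world is R-related to itself.
So F validates K, K4; K45 would additionally require R to be Euclidean. The strongest is K4.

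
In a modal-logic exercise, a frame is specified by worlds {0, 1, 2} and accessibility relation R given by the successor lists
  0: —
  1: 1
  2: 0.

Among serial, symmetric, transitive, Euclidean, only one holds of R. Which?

transitive

Serial: no — 0 has no R-successor.
Symmetric: no — 2 R 0 but not 0 R 2.
Transitive: yes — every two-step R-path is closed by a direct edge.
Euclidean: no — 2 R 0 and 2 R 0, but not 0 R 0.
Only transitive holds.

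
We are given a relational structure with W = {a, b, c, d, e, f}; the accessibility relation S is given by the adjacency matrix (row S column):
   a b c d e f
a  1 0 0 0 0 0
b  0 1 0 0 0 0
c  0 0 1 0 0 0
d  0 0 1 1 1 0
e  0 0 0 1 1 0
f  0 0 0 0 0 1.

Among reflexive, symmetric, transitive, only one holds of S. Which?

Reflexive: yes — every world is S-related to itself.
Symmetric: no — d S c but not c S d.
Transitive: no — e S d and d S c, but not e S c.
Only reflexive holds.

reflexive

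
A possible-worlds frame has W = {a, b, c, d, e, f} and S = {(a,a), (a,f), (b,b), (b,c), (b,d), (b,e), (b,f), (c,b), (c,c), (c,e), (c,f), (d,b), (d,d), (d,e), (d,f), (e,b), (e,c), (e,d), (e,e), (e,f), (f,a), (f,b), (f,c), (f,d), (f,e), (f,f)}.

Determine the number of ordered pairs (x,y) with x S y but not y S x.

S is symmetric; there are no such tuples.

0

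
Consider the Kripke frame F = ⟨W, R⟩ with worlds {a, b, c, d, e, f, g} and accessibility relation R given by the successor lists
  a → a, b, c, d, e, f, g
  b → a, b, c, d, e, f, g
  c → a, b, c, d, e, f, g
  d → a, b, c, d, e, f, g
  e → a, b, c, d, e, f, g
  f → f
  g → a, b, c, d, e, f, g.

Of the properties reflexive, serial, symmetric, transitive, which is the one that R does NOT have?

symmetric

Reflexive: yes — every world is R-related to itself.
Serial: yes — every world has a successor (e.g. a R a).
Symmetric: no — a R f but not f R a.
Transitive: yes — every two-step R-path is closed by a direct edge.
Only symmetric fails.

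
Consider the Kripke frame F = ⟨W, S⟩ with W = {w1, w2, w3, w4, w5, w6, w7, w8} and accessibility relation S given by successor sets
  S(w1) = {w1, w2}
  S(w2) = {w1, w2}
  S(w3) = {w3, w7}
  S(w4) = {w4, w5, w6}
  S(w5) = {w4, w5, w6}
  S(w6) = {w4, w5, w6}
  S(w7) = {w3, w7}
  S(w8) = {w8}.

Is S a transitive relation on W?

Transitive: yes — every two-step S-path is closed by a direct edge.

Yes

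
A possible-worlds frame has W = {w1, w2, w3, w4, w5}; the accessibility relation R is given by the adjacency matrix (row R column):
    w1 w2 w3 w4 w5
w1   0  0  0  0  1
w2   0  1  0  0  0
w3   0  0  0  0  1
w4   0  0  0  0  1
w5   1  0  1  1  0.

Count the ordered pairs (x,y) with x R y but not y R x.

0

R is symmetric; there are no such tuples.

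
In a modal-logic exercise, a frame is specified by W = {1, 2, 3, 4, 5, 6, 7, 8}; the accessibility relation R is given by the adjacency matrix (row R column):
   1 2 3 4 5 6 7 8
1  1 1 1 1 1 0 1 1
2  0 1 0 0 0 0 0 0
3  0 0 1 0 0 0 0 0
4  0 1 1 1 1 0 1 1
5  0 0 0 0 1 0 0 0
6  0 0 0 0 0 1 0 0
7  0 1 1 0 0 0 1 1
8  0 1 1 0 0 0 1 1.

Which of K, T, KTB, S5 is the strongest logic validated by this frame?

T

Reflexive (axiom T): yes — every world is R-related to itself.
Symmetric (axiom B): no — 1 R 2 but not 2 R 1.
Euclidean (axiom 5): no — 1 R 2 and 1 R 3, but not 2 R 3.
So F validates K, T; KTB would additionally require R to be symmetric. The strongest is T.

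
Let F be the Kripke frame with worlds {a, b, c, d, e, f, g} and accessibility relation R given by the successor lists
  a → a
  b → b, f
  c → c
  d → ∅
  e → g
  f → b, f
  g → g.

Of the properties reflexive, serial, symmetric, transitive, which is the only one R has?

Reflexive: no — d is not related to itself.
Serial: no — d has no R-successor.
Symmetric: no — e R g but not g R e.
Transitive: yes — every two-step R-path is closed by a direct edge.
Only transitive holds.

transitive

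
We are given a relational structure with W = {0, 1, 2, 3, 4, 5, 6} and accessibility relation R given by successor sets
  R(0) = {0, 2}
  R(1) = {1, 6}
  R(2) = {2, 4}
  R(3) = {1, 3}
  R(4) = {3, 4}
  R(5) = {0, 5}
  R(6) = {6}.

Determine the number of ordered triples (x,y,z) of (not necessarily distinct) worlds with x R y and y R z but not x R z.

Enumerating: (0,2,4), (2,4,3), (3,1,6), (4,3,1), (5,0,2).

5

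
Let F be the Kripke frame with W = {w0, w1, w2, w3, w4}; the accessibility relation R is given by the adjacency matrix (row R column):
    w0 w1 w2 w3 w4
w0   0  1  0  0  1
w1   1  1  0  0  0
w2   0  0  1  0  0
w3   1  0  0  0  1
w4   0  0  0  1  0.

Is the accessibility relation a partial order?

No

Reflexive: no — w0 is not related to itself.
Transitive: no — w0 R w4 and w4 R w3, but not w0 R w3.
Antisymmetric: no — w0 R w1 and w1 R w0 with w0 ≠ w1.
So R is not a partial order.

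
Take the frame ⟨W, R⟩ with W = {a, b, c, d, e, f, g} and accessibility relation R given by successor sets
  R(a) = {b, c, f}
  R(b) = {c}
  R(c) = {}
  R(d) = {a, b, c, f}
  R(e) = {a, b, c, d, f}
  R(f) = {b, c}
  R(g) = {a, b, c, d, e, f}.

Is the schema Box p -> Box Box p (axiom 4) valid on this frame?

Axiom 4 corresponds to the accessibility relation being transitive.
Transitive: yes — every two-step R-path is closed by a direct edge.

Yes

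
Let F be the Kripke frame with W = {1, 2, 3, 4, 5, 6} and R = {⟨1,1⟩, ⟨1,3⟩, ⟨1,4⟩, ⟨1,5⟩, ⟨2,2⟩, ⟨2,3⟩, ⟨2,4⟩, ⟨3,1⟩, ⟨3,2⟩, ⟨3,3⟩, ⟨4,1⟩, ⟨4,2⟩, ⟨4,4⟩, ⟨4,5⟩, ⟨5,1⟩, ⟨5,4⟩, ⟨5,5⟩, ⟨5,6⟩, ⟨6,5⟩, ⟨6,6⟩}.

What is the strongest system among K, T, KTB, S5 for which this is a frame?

KTB

Reflexive (axiom T): yes — every world is R-related to itself.
Symmetric (axiom B): yes — every pair in R has its reverse in R.
Euclidean (axiom 5): no — 1 R 3 and 1 R 4, but not 3 R 4.
So F validates K, T, KTB; S5 would additionally require R to be Euclidean. The strongest is KTB.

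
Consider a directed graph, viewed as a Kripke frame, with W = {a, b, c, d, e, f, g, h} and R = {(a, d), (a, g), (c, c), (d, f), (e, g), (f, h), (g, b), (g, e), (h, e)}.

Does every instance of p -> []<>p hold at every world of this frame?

No

By correspondence theory, B is valid on a frame iff R is symmetric.
Symmetric: no — a R d but not d R a.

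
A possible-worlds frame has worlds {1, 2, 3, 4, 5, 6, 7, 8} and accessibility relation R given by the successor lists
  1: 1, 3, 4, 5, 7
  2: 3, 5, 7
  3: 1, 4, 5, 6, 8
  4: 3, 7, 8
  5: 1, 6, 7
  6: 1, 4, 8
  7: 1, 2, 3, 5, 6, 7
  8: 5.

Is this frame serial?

Serial: yes — every world has a successor (e.g. 1 R 1).

Yes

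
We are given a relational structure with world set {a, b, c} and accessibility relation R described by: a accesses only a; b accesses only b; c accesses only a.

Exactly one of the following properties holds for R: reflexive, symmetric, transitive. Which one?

Reflexive: no — c is not related to itself.
Symmetric: no — c R a but not a R c.
Transitive: yes — every two-step R-path is closed by a direct edge.
Only transitive holds.

transitive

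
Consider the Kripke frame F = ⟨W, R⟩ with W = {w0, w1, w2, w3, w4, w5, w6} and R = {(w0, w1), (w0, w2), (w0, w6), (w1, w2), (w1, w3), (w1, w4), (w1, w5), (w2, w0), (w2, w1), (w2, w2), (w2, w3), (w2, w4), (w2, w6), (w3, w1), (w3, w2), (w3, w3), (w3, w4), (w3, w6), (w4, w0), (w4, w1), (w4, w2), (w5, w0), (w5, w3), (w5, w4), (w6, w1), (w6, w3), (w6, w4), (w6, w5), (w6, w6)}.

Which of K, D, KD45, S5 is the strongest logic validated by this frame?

Serial (axiom D): yes — every world has a successor (e.g. w0 R w1).
Euclidean (axiom 5): no — w0 R w1 and w0 R w6, but not w1 R w6.
Transitive (axiom 4): no — w0 R w1 and w1 R w3, but not w0 R w3.
Reflexive (axiom T): no — w0 is not related to itself.
So F validates K, D; KD45 would additionally require R to be Euclidean and transitive. The strongest is D.

D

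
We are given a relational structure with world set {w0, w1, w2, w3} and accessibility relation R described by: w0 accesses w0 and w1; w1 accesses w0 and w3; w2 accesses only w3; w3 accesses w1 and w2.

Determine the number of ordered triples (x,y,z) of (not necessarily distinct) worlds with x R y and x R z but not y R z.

9

Enumerating: (w0,w1,w1), (w1,w0,w3), (w1,w3,w0), (w1,w3,w3), (w2,w3,w3), (w3,w1,w1), (w3,w1,w2), (w3,w2,w1), (w3,w2,w2).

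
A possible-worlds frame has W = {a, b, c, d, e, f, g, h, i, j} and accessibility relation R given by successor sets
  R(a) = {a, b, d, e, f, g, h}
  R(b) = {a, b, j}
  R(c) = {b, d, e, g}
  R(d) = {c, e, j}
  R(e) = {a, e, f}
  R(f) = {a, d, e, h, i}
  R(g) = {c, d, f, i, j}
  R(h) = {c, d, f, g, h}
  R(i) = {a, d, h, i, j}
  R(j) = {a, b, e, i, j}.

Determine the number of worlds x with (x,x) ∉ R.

4

Enumerating: c, d, f, g.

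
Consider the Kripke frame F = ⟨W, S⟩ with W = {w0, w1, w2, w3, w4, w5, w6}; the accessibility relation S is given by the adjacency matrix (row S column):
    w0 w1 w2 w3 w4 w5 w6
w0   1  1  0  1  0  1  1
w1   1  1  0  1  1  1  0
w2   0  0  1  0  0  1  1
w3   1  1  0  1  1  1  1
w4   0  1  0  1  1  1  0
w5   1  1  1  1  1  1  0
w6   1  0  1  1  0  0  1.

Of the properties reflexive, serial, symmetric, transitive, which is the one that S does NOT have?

transitive

Reflexive: yes — every world is S-related to itself.
Serial: yes — every world has a successor (e.g. w0 S w0).
Symmetric: yes — every pair in S has its reverse in S.
Transitive: no — w0 S w1 and w1 S w4, but not w0 S w4.
Only transitive fails.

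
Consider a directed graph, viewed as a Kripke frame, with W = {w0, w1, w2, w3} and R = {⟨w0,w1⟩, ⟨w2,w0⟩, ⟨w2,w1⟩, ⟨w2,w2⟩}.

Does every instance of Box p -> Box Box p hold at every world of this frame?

The schema 4 characterises exactly the transitive frames.
Transitive: yes — every two-step R-path is closed by a direct edge.

Yes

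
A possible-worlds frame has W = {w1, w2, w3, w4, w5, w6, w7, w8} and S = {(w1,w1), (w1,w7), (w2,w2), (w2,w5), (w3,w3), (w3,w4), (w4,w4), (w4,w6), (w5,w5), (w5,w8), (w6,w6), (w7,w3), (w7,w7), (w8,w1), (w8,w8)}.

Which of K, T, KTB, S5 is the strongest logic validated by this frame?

T

Reflexive (axiom T): yes — every world is S-related to itself.
Symmetric (axiom B): no — w1 S w7 but not w7 S w1.
Euclidean (axiom 5): no — w1 S w7 and w1 S w1, but not w7 S w1.
So F validates K, T; KTB would additionally require S to be symmetric. The strongest is T.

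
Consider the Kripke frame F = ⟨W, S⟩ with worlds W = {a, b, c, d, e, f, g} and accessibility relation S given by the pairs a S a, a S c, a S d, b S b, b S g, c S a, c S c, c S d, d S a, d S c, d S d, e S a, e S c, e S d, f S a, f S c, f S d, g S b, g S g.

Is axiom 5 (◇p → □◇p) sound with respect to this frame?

By correspondence theory, 5 is valid on a frame iff S is Euclidean.
Euclidean: yes — any two successors of a common world are S-related.

Yes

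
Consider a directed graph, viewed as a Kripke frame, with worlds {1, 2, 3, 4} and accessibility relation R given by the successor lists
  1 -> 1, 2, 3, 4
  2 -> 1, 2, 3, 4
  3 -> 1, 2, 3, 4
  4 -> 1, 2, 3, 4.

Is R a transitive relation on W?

Transitive: yes — every two-step R-path is closed by a direct edge.

Yes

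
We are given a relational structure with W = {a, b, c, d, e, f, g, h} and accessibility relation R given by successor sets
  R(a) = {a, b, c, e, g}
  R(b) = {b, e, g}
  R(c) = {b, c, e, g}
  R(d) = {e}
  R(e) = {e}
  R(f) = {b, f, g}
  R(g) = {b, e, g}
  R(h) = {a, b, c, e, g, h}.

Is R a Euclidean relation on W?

Euclidean: no — a R b and a R c, but not b R c.

No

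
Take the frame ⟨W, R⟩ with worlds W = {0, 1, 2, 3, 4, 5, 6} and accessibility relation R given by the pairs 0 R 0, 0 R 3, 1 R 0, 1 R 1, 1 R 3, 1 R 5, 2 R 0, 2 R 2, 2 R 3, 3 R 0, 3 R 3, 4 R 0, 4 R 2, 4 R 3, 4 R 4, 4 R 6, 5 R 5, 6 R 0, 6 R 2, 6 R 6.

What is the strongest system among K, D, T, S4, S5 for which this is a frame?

Serial (axiom D): yes — every world has a successor (e.g. 0 R 0).
Reflexive (axiom T): yes — every world is R-related to itself.
Transitive (axiom 4): no — 6 R 0 and 0 R 3, but not 6 R 3.
Euclidean (axiom 5): no — 1 R 0 and 1 R 5, but not 0 R 5.
So F validates K, D, T; S4 would additionally require R to be transitive. The strongest is T.

T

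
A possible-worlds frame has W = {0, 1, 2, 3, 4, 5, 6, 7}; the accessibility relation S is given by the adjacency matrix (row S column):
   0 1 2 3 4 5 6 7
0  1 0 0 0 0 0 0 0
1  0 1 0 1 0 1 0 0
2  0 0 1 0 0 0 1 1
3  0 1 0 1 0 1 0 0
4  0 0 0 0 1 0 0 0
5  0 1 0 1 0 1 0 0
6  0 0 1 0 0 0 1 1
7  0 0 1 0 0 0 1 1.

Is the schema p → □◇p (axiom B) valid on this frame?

By correspondence theory, B is valid on a frame iff S is symmetric.
Symmetric: yes — every pair in S has its reverse in S.

Yes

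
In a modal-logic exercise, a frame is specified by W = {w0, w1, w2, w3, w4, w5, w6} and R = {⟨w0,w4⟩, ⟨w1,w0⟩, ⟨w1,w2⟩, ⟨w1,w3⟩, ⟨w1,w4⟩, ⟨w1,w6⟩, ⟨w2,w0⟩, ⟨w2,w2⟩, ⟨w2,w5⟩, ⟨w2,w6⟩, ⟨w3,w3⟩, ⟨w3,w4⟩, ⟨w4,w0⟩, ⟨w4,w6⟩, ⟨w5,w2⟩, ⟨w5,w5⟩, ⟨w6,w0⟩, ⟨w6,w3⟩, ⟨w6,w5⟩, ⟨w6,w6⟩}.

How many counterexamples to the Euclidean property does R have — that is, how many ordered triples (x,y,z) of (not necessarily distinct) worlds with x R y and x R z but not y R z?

Enumerating: (w0,w4,w4), (w1,w0,w0), (w1,w0,w2), (w1,w0,w3), (w1,w0,w6), (w1,w2,w3), (w1,w2,w4), (w1,w3,w0), (w1,w3,w2), (w1,w3,w6), (w1,w4,w2), (w1,w4,w3), … and 24 more.
Total: 36.

36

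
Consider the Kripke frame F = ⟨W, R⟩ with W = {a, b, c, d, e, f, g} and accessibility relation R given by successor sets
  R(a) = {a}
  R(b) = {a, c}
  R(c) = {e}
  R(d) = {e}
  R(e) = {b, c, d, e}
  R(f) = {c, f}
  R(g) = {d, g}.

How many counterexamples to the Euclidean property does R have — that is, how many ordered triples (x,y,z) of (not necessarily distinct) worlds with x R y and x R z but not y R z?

16

Enumerating: (b,a,c), (b,c,a), (b,c,c), (e,b,b), (e,b,d), (e,b,e), (e,c,b), (e,c,c), (e,c,d), (e,d,b), (e,d,c), (e,d,d), (f,c,c), (f,c,f), (g,d,d), (g,d,g).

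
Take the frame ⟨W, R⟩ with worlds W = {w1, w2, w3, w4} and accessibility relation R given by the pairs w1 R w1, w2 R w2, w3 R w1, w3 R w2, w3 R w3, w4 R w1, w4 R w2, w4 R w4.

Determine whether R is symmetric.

Symmetric: no — w3 R w1 but not w1 R w3.

No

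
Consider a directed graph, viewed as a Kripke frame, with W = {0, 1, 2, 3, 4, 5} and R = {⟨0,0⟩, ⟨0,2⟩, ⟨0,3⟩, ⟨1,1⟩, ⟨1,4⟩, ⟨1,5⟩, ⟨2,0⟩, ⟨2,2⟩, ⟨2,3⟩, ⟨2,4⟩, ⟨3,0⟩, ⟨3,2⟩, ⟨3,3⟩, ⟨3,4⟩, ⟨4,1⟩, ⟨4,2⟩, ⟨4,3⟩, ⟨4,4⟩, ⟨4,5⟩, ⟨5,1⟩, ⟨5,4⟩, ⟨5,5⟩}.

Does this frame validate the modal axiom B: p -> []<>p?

Yes

The schema B characterises exactly the symmetric frames.
Symmetric: yes — every pair in R has its reverse in R.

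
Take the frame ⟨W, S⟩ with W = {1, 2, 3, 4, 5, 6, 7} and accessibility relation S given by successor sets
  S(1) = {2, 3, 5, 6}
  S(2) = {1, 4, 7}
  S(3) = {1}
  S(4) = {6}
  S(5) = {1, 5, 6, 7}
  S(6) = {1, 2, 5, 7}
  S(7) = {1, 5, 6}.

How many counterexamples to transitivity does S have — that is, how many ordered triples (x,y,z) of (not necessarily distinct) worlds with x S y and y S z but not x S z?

Enumerating: (1,2,1), (1,2,4), (1,2,7), (1,3,1), (1,5,1), (1,5,7), (1,6,1), (1,6,7), (2,1,2), (2,1,3), (2,1,5), (2,1,6), … and 24 more.
Total: 36.

36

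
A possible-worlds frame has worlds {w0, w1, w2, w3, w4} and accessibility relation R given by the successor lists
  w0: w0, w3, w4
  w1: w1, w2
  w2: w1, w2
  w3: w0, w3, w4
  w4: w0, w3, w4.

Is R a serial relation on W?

Yes

Serial: yes — every world has a successor (e.g. w0 R w0).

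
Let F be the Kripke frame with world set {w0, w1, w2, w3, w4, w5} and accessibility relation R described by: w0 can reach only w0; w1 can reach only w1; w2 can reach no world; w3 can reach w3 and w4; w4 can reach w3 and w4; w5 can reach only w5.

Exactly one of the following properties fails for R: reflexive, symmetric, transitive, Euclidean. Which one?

reflexive

Reflexive: no — w2 is not related to itself.
Symmetric: yes — every pair in R has its reverse in R.
Transitive: yes — every two-step R-path is closed by a direct edge.
Euclidean: yes — any two successors of a common world are R-related.
Only reflexive fails.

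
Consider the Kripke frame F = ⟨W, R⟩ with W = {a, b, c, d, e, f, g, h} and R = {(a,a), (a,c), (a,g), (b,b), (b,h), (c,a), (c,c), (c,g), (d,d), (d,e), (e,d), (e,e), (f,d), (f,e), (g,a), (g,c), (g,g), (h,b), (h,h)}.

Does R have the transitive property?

Yes

Transitive: yes — every two-step R-path is closed by a direct edge.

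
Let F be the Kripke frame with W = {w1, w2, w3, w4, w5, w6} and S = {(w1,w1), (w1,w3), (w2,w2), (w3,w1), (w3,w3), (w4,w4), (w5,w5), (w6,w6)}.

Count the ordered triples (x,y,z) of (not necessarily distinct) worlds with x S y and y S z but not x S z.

0

S is transitive; there are no such tuples.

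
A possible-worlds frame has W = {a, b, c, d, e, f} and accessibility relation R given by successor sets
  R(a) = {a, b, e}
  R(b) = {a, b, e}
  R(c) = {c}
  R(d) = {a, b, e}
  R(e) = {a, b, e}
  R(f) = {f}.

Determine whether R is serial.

Yes

Serial: yes — every world has a successor (e.g. a R a).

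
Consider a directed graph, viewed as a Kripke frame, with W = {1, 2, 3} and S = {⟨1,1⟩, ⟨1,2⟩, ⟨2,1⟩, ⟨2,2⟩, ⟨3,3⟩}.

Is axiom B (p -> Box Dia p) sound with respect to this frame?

The schema B characterises exactly the symmetric frames.
Symmetric: yes — every pair in S has its reverse in S.

Yes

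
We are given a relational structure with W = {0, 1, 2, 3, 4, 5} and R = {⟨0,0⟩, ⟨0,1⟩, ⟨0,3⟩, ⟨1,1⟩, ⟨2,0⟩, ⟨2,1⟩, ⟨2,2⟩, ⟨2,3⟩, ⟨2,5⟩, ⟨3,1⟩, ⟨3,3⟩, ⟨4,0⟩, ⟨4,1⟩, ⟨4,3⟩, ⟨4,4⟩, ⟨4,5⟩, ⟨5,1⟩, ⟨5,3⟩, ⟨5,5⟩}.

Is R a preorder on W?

Yes

Reflexive: yes — every world is R-related to itself.
Transitive: yes — every two-step R-path is closed by a direct edge.
So R is a preorder.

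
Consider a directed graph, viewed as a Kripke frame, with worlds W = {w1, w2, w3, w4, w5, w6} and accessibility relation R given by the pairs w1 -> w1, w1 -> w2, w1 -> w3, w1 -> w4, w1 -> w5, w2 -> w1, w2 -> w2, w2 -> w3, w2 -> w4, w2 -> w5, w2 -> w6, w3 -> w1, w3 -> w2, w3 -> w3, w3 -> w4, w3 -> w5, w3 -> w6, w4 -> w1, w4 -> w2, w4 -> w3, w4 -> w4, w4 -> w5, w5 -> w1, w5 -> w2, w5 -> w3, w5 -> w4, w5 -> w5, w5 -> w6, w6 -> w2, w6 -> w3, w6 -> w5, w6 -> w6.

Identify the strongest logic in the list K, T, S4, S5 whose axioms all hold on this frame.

Reflexive (axiom T): yes — every world is R-related to itself.
Transitive (axiom 4): no — w1 R w2 and w2 R w6, but not w1 R w6.
Euclidean (axiom 5): no — w2 R w1 and w2 R w6, but not w1 R w6.
So F validates K, T; S4 would additionally require R to be transitive. The strongest is T.

T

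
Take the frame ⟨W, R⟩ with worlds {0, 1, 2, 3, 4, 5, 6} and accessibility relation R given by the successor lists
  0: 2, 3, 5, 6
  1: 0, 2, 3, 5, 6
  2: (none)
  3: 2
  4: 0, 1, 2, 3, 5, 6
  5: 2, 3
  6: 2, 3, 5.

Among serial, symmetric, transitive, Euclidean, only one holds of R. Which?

Serial: no — 2 has no R-successor.
Symmetric: no — 0 R 2 but not 2 R 0.
Transitive: yes — every two-step R-path is closed by a direct edge.
Euclidean: no — 0 R 2 and 0 R 3, but not 2 R 3.
Only transitive holds.

transitive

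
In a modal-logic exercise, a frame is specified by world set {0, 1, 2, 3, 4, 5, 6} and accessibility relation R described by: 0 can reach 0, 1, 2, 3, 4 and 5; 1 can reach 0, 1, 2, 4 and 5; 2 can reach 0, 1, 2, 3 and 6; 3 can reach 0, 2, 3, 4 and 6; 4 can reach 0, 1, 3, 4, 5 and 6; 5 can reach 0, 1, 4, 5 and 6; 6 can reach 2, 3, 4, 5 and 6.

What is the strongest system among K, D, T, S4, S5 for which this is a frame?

T

Serial (axiom D): yes — every world has a successor (e.g. 0 R 0).
Reflexive (axiom T): yes — every world is R-related to itself.
Transitive (axiom 4): no — 0 R 2 and 2 R 6, but not 0 R 6.
Euclidean (axiom 5): no — 0 R 1 and 0 R 3, but not 1 R 3.
So F validates K, D, T; S4 would additionally require R to be transitive. The strongest is T.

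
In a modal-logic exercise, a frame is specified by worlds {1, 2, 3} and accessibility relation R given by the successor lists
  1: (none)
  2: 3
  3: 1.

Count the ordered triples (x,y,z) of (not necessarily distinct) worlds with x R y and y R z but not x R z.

1

Enumerating: (2,3,1).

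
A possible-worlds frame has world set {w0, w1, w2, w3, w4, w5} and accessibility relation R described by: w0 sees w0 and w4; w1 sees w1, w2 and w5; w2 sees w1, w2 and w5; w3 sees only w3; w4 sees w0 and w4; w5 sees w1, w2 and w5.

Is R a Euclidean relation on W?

Euclidean: yes — any two successors of a common world are R-related.

Yes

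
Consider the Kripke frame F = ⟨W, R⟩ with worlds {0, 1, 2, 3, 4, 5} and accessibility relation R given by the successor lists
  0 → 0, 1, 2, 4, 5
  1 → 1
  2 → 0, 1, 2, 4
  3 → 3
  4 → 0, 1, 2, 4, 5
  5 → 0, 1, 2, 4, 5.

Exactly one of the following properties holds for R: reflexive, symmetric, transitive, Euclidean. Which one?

Reflexive: yes — every world is R-related to itself.
Symmetric: no — 0 R 1 but not 1 R 0.
Transitive: no — 2 R 0 and 0 R 5, but not 2 R 5.
Euclidean: no — 0 R 1 and 0 R 2, but not 1 R 2.
Only reflexive holds.

reflexive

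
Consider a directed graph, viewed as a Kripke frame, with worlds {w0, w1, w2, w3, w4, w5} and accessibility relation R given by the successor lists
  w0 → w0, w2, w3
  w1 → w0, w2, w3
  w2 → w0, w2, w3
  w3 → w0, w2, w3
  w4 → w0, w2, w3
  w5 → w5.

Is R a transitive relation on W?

Transitive: yes — every two-step R-path is closed by a direct edge.

Yes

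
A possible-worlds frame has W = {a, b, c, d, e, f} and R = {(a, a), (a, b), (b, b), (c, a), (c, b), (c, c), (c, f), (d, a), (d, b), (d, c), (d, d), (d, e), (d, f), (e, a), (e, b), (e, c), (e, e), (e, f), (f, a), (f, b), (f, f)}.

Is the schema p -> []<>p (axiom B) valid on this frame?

Axiom B corresponds to the accessibility relation being symmetric.
Symmetric: no — a R b but not b R a.

No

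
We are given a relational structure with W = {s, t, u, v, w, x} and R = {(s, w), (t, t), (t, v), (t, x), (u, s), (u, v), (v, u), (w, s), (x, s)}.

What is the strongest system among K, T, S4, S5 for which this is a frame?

K

Reflexive (axiom T): no — s is not related to itself.
Transitive (axiom 4): no — t R v and v R u, but not t R u.
Euclidean (axiom 5): no — t R v and t R x, but not v R x.
So F validates K; T would additionally require R to be reflexive. The strongest is K.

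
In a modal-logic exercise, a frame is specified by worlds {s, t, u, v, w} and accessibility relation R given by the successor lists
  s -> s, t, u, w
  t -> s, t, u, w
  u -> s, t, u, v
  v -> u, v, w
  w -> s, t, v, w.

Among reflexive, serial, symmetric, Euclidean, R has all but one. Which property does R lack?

Euclidean

Reflexive: yes — every world is R-related to itself.
Serial: yes — every world has a successor (e.g. s R s).
Symmetric: yes — every pair in R has its reverse in R.
Euclidean: no — s R u and s R w, but not u R w.
Only Euclidean fails.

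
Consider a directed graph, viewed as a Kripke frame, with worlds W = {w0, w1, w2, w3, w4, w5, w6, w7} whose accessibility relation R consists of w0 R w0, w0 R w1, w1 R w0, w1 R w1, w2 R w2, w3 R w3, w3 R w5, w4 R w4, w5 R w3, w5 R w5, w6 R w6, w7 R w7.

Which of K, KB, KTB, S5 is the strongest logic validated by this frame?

S5

Symmetric (axiom B): yes — every pair in R has its reverse in R.
Reflexive (axiom T): yes — every world is R-related to itself.
Euclidean (axiom 5): yes — any two successors of a common world are R-related.
So F validates K, KB, KTB, S5. The strongest is S5.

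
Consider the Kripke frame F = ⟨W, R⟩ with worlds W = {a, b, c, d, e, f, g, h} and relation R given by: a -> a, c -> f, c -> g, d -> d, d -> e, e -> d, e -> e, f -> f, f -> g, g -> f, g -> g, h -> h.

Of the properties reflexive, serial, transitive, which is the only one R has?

Reflexive: no — b is not related to itself.
Serial: no — b has no R-successor.
Transitive: yes — every two-step R-path is closed by a direct edge.
Only transitive holds.

transitive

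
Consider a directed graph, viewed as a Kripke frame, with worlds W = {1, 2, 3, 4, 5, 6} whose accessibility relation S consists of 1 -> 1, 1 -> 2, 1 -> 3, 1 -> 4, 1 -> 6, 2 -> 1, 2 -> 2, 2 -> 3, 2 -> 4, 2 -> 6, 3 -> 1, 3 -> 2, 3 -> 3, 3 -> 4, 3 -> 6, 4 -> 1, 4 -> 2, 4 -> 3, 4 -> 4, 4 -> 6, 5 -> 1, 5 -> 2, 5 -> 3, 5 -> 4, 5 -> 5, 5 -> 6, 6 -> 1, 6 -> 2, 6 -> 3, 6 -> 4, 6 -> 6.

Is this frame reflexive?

Yes

Reflexive: yes — every world is S-related to itself.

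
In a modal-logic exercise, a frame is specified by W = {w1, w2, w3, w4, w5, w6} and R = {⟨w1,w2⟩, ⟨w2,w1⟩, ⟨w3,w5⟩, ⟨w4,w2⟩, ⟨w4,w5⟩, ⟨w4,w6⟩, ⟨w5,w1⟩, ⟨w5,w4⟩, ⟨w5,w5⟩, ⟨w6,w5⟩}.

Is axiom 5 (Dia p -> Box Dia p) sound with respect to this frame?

No

The schema 5 characterises exactly the Euclidean frames.
Euclidean: no — w4 R w2 and w4 R w5, but not w2 R w5.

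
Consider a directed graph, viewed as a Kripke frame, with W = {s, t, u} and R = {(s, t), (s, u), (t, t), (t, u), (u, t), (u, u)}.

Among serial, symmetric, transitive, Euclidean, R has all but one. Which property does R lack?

symmetric

Serial: yes — every world has a successor (e.g. s R t).
Symmetric: no — s R t but not t R s.
Transitive: yes — every two-step R-path is closed by a direct edge.
Euclidean: yes — any two successors of a common world are R-related.
Only symmetric fails.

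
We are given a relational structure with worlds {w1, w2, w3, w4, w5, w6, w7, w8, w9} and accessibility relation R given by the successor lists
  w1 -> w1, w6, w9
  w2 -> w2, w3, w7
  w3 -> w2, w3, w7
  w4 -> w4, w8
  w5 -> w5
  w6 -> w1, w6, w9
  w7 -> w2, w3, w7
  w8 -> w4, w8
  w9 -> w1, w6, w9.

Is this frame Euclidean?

Yes

Euclidean: yes — any two successors of a common world are R-related.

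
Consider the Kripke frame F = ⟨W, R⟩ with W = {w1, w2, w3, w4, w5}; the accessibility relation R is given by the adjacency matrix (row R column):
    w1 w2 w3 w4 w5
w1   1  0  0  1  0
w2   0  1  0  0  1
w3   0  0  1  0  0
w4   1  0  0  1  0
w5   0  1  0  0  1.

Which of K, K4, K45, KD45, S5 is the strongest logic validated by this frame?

S5

Transitive (axiom 4): yes — every two-step R-path is closed by a direct edge.
Euclidean (axiom 5): yes — any two successors of a common world are R-related.
Serial (axiom D): yes — every world has a successor (e.g. w1 R w1).
Reflexive (axiom T): yes — every world is R-related to itself.
So F validates K, K4, K45, KD45, S5. The strongest is S5.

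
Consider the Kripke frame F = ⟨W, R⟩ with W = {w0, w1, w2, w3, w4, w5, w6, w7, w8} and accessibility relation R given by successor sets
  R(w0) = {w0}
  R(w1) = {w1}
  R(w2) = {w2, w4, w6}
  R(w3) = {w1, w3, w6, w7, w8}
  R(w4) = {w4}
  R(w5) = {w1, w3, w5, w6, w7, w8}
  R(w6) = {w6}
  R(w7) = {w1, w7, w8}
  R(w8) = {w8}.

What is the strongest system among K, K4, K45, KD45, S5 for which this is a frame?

Transitive (axiom 4): yes — every two-step R-path is closed by a direct edge.
Euclidean (axiom 5): no — w2 R w4 and w2 R w6, but not w4 R w6.
Serial (axiom D): yes — every world has a successor (e.g. w0 R w0).
Reflexive (axiom T): yes — every world is R-related to itself.
So F validates K, K4; K45 would additionally require R to be Euclidean. The strongest is K4.

K4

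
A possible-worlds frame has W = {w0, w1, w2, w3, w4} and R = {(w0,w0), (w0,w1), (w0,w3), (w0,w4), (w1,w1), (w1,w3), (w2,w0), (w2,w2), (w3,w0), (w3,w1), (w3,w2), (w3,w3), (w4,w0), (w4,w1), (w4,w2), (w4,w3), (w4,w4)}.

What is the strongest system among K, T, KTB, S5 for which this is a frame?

T

Reflexive (axiom T): yes — every world is R-related to itself.
Symmetric (axiom B): no — w0 R w1 but not w1 R w0.
Euclidean (axiom 5): no — w0 R w1 and w0 R w4, but not w1 R w4.
So F validates K, T; KTB would additionally require R to be symmetric. The strongest is T.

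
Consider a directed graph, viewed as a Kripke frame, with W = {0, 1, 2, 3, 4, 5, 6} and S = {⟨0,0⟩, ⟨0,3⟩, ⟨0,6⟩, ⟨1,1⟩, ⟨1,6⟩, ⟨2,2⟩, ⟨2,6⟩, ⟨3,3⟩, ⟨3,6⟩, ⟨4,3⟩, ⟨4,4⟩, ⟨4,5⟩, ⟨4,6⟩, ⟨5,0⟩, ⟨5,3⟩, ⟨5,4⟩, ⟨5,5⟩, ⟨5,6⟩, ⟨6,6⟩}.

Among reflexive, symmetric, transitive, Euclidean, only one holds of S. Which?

reflexive

Reflexive: yes — every world is S-related to itself.
Symmetric: no — 0 S 3 but not 3 S 0.
Transitive: no — 4 S 5 and 5 S 0, but not 4 S 0.
Euclidean: no — 0 S 6 and 0 S 3, but not 6 S 3.
Only reflexive holds.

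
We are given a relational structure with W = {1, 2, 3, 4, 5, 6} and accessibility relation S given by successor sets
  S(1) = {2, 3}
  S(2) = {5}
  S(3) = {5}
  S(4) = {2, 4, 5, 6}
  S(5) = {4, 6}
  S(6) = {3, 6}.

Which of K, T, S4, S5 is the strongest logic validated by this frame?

K

Reflexive (axiom T): no — 1 is not related to itself.
Transitive (axiom 4): no — 1 S 2 and 2 S 5, but not 1 S 5.
Euclidean (axiom 5): no — 1 S 2 and 1 S 3, but not 2 S 3.
So F validates K; T would additionally require S to be reflexive. The strongest is K.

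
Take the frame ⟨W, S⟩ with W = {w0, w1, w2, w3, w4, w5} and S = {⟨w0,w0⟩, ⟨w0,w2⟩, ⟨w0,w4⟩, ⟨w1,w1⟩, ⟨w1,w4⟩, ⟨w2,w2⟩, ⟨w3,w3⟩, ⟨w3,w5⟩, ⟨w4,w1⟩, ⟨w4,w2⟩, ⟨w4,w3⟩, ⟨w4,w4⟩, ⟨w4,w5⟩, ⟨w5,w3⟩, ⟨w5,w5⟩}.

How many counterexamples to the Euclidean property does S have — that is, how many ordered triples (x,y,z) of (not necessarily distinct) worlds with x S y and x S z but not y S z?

Enumerating: (w0,w2,w0), (w0,w2,w4), (w0,w4,w0), (w4,w1,w2), (w4,w1,w3), (w4,w1,w5), (w4,w2,w1), (w4,w2,w3), (w4,w2,w4), (w4,w2,w5), (w4,w3,w1), (w4,w3,w2), (w4,w3,w4), (w4,w5,w1), (w4,w5,w2), (w4,w5,w4).

16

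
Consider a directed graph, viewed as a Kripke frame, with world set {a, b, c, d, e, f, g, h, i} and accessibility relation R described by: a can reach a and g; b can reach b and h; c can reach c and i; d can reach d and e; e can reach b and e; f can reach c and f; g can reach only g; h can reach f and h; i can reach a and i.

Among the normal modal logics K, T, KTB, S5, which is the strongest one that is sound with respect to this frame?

Reflexive (axiom T): yes — every world is R-related to itself.
Symmetric (axiom B): no — a R g but not g R a.
Euclidean (axiom 5): no — a R g and a R a, but not g R a.
So F validates K, T; KTB would additionally require R to be symmetric. The strongest is T.

T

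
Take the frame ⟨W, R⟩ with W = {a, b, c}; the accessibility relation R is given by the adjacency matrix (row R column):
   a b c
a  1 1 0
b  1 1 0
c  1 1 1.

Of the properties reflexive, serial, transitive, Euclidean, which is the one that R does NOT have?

Reflexive: yes — every world is R-related to itself.
Serial: yes — every world has a successor (e.g. a R a).
Transitive: yes — every two-step R-path is closed by a direct edge.
Euclidean: no — c R a and c R c, but not a R c.
Only Euclidean fails.

Euclidean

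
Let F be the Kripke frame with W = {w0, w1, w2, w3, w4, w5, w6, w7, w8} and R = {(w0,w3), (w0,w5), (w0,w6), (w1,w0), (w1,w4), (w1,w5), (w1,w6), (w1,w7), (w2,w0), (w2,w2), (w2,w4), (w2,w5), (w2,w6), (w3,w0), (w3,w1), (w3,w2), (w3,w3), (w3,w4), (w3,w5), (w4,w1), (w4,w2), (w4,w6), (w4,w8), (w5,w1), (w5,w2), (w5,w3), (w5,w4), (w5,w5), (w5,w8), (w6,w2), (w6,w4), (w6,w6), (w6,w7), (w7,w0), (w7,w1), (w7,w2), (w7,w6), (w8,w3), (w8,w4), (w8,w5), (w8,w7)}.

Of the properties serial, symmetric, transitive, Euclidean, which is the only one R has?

Serial: yes — every world has a successor (e.g. w0 R w3).
Symmetric: no — w0 R w5 but not w5 R w0.
Transitive: no — w0 R w3 and w3 R w1, but not w0 R w1.
Euclidean: no — w0 R w3 and w0 R w6, but not w3 R w6.
Only serial holds.

serial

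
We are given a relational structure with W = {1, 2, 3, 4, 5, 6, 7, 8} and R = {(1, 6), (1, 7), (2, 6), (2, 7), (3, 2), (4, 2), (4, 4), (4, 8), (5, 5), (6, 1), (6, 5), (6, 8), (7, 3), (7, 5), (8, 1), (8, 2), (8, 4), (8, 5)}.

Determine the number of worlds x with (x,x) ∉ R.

6

Enumerating: 1, 2, 3, 6, 7, 8.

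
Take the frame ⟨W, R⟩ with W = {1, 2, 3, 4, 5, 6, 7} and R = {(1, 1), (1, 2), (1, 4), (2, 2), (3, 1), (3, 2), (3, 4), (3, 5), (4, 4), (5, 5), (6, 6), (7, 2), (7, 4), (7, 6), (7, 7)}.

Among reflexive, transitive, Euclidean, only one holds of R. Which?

transitive

Reflexive: no — 3 is not related to itself.
Transitive: yes — every two-step R-path is closed by a direct edge.
Euclidean: no — 1 R 2 and 1 R 4, but not 2 R 4.
Only transitive holds.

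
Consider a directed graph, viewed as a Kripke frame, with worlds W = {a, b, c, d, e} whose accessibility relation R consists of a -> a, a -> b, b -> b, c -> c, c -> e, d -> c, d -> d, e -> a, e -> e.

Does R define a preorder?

No

Reflexive: yes — every world is R-related to itself.
Transitive: no — c R e and e R a, but not c R a.
So R is not a preorder.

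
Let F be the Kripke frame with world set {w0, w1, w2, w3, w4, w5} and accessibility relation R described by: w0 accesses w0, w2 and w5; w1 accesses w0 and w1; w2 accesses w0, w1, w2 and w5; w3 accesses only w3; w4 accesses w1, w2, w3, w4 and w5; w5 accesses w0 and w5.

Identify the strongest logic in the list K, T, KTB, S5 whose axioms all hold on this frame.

T

Reflexive (axiom T): yes — every world is R-related to itself.
Symmetric (axiom B): no — w1 R w0 but not w0 R w1.
Euclidean (axiom 5): no — w0 R w5 and w0 R w2, but not w5 R w2.
So F validates K, T; KTB would additionally require R to be symmetric. The strongest is T.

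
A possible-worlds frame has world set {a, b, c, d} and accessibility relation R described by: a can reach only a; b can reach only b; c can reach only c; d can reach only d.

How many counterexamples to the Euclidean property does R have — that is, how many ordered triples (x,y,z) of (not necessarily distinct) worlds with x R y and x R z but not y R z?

0

R is Euclidean; there are no such tuples.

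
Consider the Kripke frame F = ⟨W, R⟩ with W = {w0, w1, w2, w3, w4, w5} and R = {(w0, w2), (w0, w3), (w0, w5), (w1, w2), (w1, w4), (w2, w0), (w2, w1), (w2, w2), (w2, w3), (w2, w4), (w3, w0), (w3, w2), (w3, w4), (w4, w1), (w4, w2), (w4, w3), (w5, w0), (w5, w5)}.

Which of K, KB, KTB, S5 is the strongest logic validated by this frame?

Symmetric (axiom B): yes — every pair in R has its reverse in R.
Reflexive (axiom T): no — w0 is not related to itself.
Euclidean (axiom 5): no — w0 R w2 and w0 R w5, but not w2 R w5.
So F validates K, KB; KTB would additionally require R to be reflexive. The strongest is KB.

KB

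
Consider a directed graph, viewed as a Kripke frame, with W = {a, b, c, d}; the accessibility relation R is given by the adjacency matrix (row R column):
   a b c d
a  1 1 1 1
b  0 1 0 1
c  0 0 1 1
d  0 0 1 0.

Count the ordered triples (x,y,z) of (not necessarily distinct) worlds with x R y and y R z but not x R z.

2

Enumerating: (b,d,c), (d,c,d).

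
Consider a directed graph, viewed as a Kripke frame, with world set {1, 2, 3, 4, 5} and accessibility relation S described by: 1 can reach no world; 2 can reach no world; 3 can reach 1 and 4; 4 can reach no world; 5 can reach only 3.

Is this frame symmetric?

Symmetric: no — 3 S 1 but not 1 S 3.

No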